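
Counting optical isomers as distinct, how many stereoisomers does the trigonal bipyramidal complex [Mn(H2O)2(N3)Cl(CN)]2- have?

A trigonal bipyramid has two axial and three equatorial sites, which are chemically inequivalent.
Exhaustive case analysis gives 7 geometric isomers.
Of these, 3 lack any improper symmetry element and so occur as enantiomeric pairs, giving 7 + 3 = 10 stereoisomers in total.

10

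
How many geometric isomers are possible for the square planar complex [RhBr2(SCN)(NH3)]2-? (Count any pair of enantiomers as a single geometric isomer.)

A square has two trans pairs of vertices; adjacent vertices are cis.
There are 2 geometric isomers: Br cis; Br trans.

2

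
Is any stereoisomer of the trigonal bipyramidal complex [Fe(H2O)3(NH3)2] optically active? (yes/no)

no

Working through the distinct placements yields 3 geometric isomers: NH3 both equatorial; NH3 one axial, one equatorial; NH3 both axial.
Each arrangement has an internal mirror plane or centre of symmetry, so none is chiral.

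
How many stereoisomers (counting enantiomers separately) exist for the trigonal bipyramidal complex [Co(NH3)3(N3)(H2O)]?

4

In a trigonal bipyramid the two axial positions differ from the three equatorial ones.
There are 4 geometric isomers: N3 axial, H2O axial; N3 equatorial, H2O axial; N3 axial, H2O equatorial; N3 equatorial, H2O equatorial.
Each arrangement has an internal mirror plane or centre of symmetry, so none is chiral.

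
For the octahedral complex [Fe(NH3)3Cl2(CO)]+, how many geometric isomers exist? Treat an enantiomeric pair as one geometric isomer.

Working through the distinct placements yields 3 geometric isomers: NH3 mer, Cl cis; NH3 mer, Cl trans; NH3 fac, Cl cis.

3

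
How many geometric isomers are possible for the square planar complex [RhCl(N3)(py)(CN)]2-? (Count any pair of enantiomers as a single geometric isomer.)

A square has two trans pairs of vertices; adjacent vertices are cis.
The distinct arrangements are (3 in all): (CN/N3 trans, Cl/py trans); (CN/py trans, Cl/N3 trans); (CN/Cl trans, N3/py trans).

3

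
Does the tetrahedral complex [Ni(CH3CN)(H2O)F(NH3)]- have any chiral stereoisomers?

yes

All four vertices of a tetrahedron are equivalent and mutually adjacent, so cis/trans isomerism cannot arise.
Only one geometric arrangement is possible; it has no improper symmetry element, so it exists as a pair of enantiomers (2 stereoisomers).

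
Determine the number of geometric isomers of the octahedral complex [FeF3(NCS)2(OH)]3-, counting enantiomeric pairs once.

An octahedron has six vertices in three trans pairs; every non-trans pair is cis.
Systematic placement gives 3 geometric isomers: F mer, NCS cis; F mer, NCS trans; F fac, NCS cis.

3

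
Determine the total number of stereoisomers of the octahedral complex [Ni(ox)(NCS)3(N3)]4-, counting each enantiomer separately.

2

In an octahedral complex each vertex has one trans partner and four cis neighbours.
Each ox is bidentate and must span two cis positions.
The distinct arrangements are (2 in all): NCS fac; NCS mer.
Each arrangement has an internal mirror plane or centre of symmetry, so none is chiral.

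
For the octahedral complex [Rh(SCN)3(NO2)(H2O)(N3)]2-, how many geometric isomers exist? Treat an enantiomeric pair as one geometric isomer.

4

In an octahedral complex each vertex has one trans partner and four cis neighbours.
Working through the distinct placements yields 4 geometric isomers: SCN mer (3 arrangements); SCN fac (chiral).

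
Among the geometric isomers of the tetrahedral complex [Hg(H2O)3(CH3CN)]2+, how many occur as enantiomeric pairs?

0

In a tetrahedral complex all four positions are equivalent and every pair of ligands is adjacent — there is no cis/trans distinction.
Only one geometric arrangement is possible.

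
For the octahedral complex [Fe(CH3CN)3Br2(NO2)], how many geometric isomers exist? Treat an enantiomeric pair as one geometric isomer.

3

In an octahedral complex each vertex has one trans partner and four cis neighbours.
Systematic placement gives 3 geometric isomers: CH3CN mer, Br trans; CH3CN fac, Br cis; CH3CN mer, Br cis.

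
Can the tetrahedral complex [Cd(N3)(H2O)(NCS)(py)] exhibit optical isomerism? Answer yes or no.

All four vertices of a tetrahedron are equivalent and mutually adjacent, so cis/trans isomerism cannot arise.
Only one geometric arrangement is possible; it has no improper symmetry element, so it exists as a pair of enantiomers (2 stereoisomers).

yes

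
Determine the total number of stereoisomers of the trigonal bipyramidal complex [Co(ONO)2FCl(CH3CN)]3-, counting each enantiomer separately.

10

Placing the ligands in turn and identifying arrangements related by rotation or reflection leaves 7 distinct geometric isomers.
Of these, 3 lack any improper symmetry element and so occur as enantiomeric pairs, giving 7 + 3 = 10 stereoisomers in total.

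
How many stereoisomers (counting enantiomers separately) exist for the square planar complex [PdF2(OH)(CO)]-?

2

There are 2 geometric isomers: F cis; F trans.
Each arrangement has an internal mirror plane or centre of symmetry, so none is chiral.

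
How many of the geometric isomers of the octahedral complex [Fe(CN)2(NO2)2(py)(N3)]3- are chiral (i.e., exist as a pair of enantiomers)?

2

The six octahedral sites form three mutually perpendicular trans pairs.
Systematic placement gives 6 geometric isomers: CN trans, NO2 cis; CN trans, NO2 trans; CN cis, NO2 cis (3 arrangements, 2 chiral); CN cis, NO2 trans.
Of these, 2 lack any improper symmetry element and so occur as enantiomeric pairs, giving 6 + 2 = 8 stereoisomers in total.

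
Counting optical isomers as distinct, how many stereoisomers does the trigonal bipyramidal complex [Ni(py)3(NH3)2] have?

A trigonal bipyramid has two axial and three equatorial sites, which are chemically inequivalent.
Systematic placement gives 3 geometric isomers: NH3 both axial; NH3 one axial, one equatorial; NH3 both equatorial.
Each arrangement has an internal mirror plane or centre of symmetry, so none is chiral.

3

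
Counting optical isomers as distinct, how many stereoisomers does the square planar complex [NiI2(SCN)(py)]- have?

2

There are 2 geometric isomers: I cis; I trans.
Each arrangement has an internal mirror plane or centre of symmetry, so none is chiral.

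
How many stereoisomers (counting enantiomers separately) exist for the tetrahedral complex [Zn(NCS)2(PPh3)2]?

1

In a tetrahedral complex all four positions are equivalent and every pair of ligands is adjacent — there is no cis/trans distinction.
Only one geometric arrangement is possible.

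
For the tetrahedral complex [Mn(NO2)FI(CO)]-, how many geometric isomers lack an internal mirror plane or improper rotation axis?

All four vertices of a tetrahedron are equivalent and mutually adjacent, so cis/trans isomerism cannot arise.
Only one geometric arrangement is possible; it has no improper symmetry element, so it exists as a pair of enantiomers (2 stereoisomers).

1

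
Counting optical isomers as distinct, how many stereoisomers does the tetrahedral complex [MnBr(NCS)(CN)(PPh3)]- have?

2

In a tetrahedral complex all four positions are equivalent and every pair of ligands is adjacent — there is no cis/trans distinction.
Only one geometric arrangement is possible; it has no improper symmetry element, so it exists as a pair of enantiomers (2 stereoisomers).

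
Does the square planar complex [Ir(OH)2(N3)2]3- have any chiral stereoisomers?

no

A square has two trans pairs of vertices; adjacent vertices are cis.
The distinct arrangements are (2 in all): OH cis; OH trans.
Each arrangement has an internal mirror plane or centre of symmetry, so none is chiral.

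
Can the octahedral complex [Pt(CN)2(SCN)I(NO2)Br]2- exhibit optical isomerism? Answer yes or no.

yes

Placing the ligands in turn and identifying arrangements related by rotation or reflection leaves 9 distinct geometric isomers.
Of these, 6 lack any improper symmetry element and so occur as enantiomeric pairs, giving 9 + 6 = 15 stereoisomers in total.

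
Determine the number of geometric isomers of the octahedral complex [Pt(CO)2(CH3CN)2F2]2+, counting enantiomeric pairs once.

5

The distinct arrangements are (5 in all): CO trans, CH3CN trans, F trans; CO cis, CH3CN trans, F cis; CO cis, CH3CN cis, F trans; CO cis, CH3CN cis, F cis (chiral); CO trans, CH3CN cis, F cis.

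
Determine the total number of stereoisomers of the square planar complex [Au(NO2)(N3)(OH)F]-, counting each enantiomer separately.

3

A square has two trans pairs of vertices; adjacent vertices are cis.
Systematic placement gives 3 geometric isomers: (F/NO2 trans, N3/OH trans); (F/OH trans, N3/NO2 trans); (F/N3 trans, NO2/OH trans).
Each arrangement has an internal mirror plane or centre of symmetry, so none is chiral.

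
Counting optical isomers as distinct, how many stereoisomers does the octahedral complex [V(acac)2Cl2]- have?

Each acac is bidentate and must span two cis positions.
Systematic placement gives 2 geometric isomers: Cl trans; Cl cis (chiral).
One of these lacks any improper symmetry element and so occurs as an enantiomeric pair, giving 2 + 1 = 3 stereoisomers in total.

3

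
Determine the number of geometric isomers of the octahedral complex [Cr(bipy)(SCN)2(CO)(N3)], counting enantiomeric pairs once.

4

An octahedron has six vertices in three trans pairs; every non-trans pair is cis.
Each bipy is bidentate and must span two cis positions.
Working through the distinct placements yields 4 geometric isomers: SCN cis (3 arrangements, 2 chiral); SCN trans.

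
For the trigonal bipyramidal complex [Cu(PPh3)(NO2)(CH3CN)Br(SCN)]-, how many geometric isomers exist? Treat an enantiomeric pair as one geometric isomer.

10

In a trigonal bipyramid the two axial positions differ from the three equatorial ones.
Systematic enumeration (placing each ligand type in turn and discarding arrangements equivalent by rotation or reflection) gives 10 geometric isomers.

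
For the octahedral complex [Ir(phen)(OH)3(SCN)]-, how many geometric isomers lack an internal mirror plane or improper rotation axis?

The six octahedral sites form three mutually perpendicular trans pairs.
Each phen is bidentate and must span two cis positions.
Systematic placement gives 2 geometric isomers: OH mer; OH fac.
Each arrangement has an internal mirror plane or centre of symmetry, so none is chiral.

0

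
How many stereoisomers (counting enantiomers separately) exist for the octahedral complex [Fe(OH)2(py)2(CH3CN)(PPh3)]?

In an octahedral complex each vertex has one trans partner and four cis neighbours.
The distinct arrangements are (6 in all): OH cis, py trans; OH cis, py cis (3 arrangements, 2 chiral); OH trans, py trans; OH trans, py cis.
Of these, 2 lack any improper symmetry element and so occur as enantiomeric pairs, giving 6 + 2 = 8 stereoisomers in total.

8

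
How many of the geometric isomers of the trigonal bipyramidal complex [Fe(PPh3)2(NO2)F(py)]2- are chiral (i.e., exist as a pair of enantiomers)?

In a trigonal bipyramid the two axial positions differ from the three equatorial ones.
Systematic enumeration (placing each ligand type in turn and discarding arrangements equivalent by rotation or reflection) gives 7 geometric isomers.
Of these, 3 lack any improper symmetry element and so occur as enantiomeric pairs, giving 7 + 3 = 10 stereoisomers in total.

3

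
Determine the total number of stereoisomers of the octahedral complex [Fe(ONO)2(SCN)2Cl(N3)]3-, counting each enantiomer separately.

8

The six octahedral sites form three mutually perpendicular trans pairs.
Systematic placement gives 6 geometric isomers: ONO trans, SCN trans; ONO cis, SCN cis (3 arrangements, 2 chiral); ONO cis, SCN trans; ONO trans, SCN cis.
Of these, 2 lack any improper symmetry element and so occur as enantiomeric pairs, giving 6 + 2 = 8 stereoisomers in total.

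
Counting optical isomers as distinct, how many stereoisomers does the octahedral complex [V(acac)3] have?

2

In an octahedral complex each vertex has one trans partner and four cis neighbours.
Each acac is bidentate and must span two cis positions.
Only one geometric arrangement is possible; it has no improper symmetry element, so it exists as a pair of enantiomers (2 stereoisomers).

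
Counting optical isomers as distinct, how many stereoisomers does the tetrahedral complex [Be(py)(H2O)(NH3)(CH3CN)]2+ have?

All four vertices of a tetrahedron are equivalent and mutually adjacent, so cis/trans isomerism cannot arise.
Only one geometric arrangement is possible; it has no improper symmetry element, so it exists as a pair of enantiomers (2 stereoisomers).

2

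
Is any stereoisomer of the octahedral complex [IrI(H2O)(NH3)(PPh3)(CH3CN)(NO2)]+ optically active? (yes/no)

The six octahedral sites form three mutually perpendicular trans pairs.
Placing the ligands in turn and identifying arrangements related by rotation or reflection leaves 15 distinct geometric isomers.
Of these, 15 lack any improper symmetry element and so occur as enantiomeric pairs, giving 15 + 15 = 30 stereoisomers in total.

yes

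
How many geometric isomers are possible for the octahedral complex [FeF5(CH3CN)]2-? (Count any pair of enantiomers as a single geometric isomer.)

1

In an octahedral complex each vertex has one trans partner and four cis neighbours.
Only one geometric arrangement is possible.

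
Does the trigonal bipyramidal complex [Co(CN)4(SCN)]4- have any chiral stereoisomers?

no

In a trigonal bipyramid the two axial positions differ from the three equatorial ones.
The distinct arrangements are (2 in all): SCN equatorial; SCN axial.
Each arrangement has an internal mirror plane or centre of symmetry, so none is chiral.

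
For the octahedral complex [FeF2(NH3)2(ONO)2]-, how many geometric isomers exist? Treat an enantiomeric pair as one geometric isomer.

5

In an octahedral complex each vertex has one trans partner and four cis neighbours.
Working through the distinct placements yields 5 geometric isomers: F trans, NH3 trans, ONO trans; F trans, NH3 cis, ONO cis; F cis, NH3 cis, ONO trans; F cis, NH3 cis, ONO cis (chiral); F cis, NH3 trans, ONO cis.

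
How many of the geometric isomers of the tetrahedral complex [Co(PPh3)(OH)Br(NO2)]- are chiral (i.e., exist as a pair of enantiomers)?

1

Only one geometric arrangement is possible; it has no improper symmetry element, so it exists as a pair of enantiomers (2 stereoisomers).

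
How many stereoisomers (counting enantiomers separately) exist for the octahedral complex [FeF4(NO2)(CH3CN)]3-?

2

An octahedron has six vertices in three trans pairs; every non-trans pair is cis.
Working through the distinct placements yields 2 geometric isomers: NO2 and CH3CN mutually cis; NO2 and CH3CN mutually trans.
Each arrangement has an internal mirror plane or centre of symmetry, so none is chiral.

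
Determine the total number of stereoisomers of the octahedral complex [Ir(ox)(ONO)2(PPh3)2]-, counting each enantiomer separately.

4

The six octahedral sites form three mutually perpendicular trans pairs.
Each ox is bidentate and must span two cis positions.
The distinct arrangements are (3 in all): ONO trans, PPh3 cis; ONO cis, PPh3 cis (chiral); ONO cis, PPh3 trans.
One of these lacks any improper symmetry element and so occurs as an enantiomeric pair, giving 3 + 1 = 4 stereoisomers in total.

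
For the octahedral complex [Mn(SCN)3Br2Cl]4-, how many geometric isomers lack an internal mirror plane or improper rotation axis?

0

The six octahedral sites form three mutually perpendicular trans pairs.
There are 3 geometric isomers: SCN mer, Br trans; SCN mer, Br cis; SCN fac, Br cis.
Each arrangement has an internal mirror plane or centre of symmetry, so none is chiral.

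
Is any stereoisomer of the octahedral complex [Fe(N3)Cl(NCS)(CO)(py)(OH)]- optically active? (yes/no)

The six octahedral sites form three mutually perpendicular trans pairs.
Exhaustive case analysis gives 15 geometric isomers.
Of these, 15 lack any improper symmetry element and so occur as enantiomeric pairs, giving 15 + 15 = 30 stereoisomers in total.

yes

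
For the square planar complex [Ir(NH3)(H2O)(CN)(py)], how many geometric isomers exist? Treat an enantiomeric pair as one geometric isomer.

In a square planar complex each vertex has one trans partner and two cis neighbours.
Systematic placement gives 3 geometric isomers: (CN/NH3 trans, H2O/py trans); (CN/py trans, H2O/NH3 trans); (CN/H2O trans, NH3/py trans).

3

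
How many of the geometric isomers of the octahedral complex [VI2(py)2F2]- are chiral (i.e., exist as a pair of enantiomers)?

Working through the distinct placements yields 5 geometric isomers: I trans, py trans, F trans; I cis, py cis, F trans; I cis, py trans, F cis; I cis, py cis, F cis (chiral); I trans, py cis, F cis.
One of these lacks any improper symmetry element and so occurs as an enantiomeric pair, giving 5 + 1 = 6 stereoisomers in total.

1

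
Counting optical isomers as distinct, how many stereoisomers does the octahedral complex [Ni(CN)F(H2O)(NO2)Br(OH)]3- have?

In an octahedral complex each vertex has one trans partner and four cis neighbours.
Systematic enumeration (placing each ligand type in turn and discarding arrangements equivalent by rotation or reflection) gives 15 geometric isomers.
Of these, 15 lack any improper symmetry element and so occur as enantiomeric pairs, giving 15 + 15 = 30 stereoisomers in total.

30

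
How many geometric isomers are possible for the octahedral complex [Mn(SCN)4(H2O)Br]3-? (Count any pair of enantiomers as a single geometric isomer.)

In an octahedral complex each vertex has one trans partner and four cis neighbours.
Systematic placement gives 2 geometric isomers: H2O and Br mutually trans; H2O and Br mutually cis.

2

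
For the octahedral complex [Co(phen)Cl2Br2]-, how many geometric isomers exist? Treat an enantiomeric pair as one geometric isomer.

Each phen is bidentate and must span two cis positions.
There are 3 geometric isomers: Cl cis, Br trans; Cl cis, Br cis (chiral); Cl trans, Br cis.

3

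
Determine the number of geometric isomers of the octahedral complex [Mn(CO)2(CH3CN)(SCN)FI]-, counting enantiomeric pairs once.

Systematic enumeration (placing each ligand type in turn and discarding arrangements equivalent by rotation or reflection) gives 9 geometric isomers.

9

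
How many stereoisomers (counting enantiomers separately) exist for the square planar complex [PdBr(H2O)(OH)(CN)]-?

A square has two trans pairs of vertices; adjacent vertices are cis.
Working through the distinct placements yields 3 geometric isomers: (Br/H2O trans, CN/OH trans); (Br/OH trans, CN/H2O trans); (Br/CN trans, H2O/OH trans).
Each arrangement has an internal mirror plane or centre of symmetry, so none is chiral.

3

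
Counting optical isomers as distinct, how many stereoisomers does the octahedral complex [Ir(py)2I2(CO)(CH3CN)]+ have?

The six octahedral sites form three mutually perpendicular trans pairs.
Working through the distinct placements yields 6 geometric isomers: py trans, I trans; py cis, I cis (3 arrangements, 2 chiral); py trans, I cis; py cis, I trans.
Of these, 2 lack any improper symmetry element and so occur as enantiomeric pairs, giving 6 + 2 = 8 stereoisomers in total.

8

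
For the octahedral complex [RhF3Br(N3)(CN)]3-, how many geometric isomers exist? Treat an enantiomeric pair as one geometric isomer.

4

Working through the distinct placements yields 4 geometric isomers: F mer (3 arrangements); F fac (chiral).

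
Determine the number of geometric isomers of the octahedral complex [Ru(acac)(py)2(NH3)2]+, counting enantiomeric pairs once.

3

An octahedron has six vertices in three trans pairs; every non-trans pair is cis.
Each acac is bidentate and must span two cis positions.
Working through the distinct placements yields 3 geometric isomers: py cis, NH3 trans; py trans, NH3 cis; py cis, NH3 cis (chiral).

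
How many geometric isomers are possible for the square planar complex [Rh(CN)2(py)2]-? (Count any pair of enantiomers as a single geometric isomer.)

There are 2 geometric isomers: CN cis; CN trans.

2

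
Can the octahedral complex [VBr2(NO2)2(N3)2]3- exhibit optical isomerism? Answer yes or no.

yes

In an octahedral complex each vertex has one trans partner and four cis neighbours.
Working through the distinct placements yields 5 geometric isomers: Br trans, NO2 trans, N3 trans; Br trans, NO2 cis, N3 cis; Br cis, NO2 trans, N3 cis; Br cis, NO2 cis, N3 cis (chiral); Br cis, NO2 cis, N3 trans.
One of these lacks any improper symmetry element and so occurs as an enantiomeric pair, giving 5 + 1 = 6 stereoisomers in total.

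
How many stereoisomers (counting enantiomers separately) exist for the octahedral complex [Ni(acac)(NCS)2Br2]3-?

4

An octahedron has six vertices in three trans pairs; every non-trans pair is cis.
Each acac is bidentate and must span two cis positions.
There are 3 geometric isomers: NCS cis, Br trans; NCS cis, Br cis (chiral); NCS trans, Br cis.
One of these lacks any improper symmetry element and so occurs as an enantiomeric pair, giving 3 + 1 = 4 stereoisomers in total.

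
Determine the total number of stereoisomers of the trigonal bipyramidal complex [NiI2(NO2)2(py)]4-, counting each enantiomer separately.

6

A trigonal bipyramid has two axial and three equatorial sites, which are chemically inequivalent.
Placing the ligands in turn and identifying arrangements related by rotation or reflection leaves 5 distinct geometric isomers.
One of these lacks any improper symmetry element and so occurs as an enantiomeric pair, giving 5 + 1 = 6 stereoisomers in total.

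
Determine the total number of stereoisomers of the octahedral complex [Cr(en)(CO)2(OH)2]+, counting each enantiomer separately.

4

Each en is bidentate and must span two cis positions.
The distinct arrangements are (3 in all): CO trans, OH cis; CO cis, OH cis (chiral); CO cis, OH trans.
One of these lacks any improper symmetry element and so occurs as an enantiomeric pair, giving 3 + 1 = 4 stereoisomers in total.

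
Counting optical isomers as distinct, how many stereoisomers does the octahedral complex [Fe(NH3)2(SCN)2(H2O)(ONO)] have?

8

In an octahedral complex each vertex has one trans partner and four cis neighbours.
The distinct arrangements are (6 in all): NH3 cis, SCN trans; NH3 cis, SCN cis (3 arrangements, 2 chiral); NH3 trans, SCN trans; NH3 trans, SCN cis.
Of these, 2 lack any improper symmetry element and so occur as enantiomeric pairs, giving 6 + 2 = 8 stereoisomers in total.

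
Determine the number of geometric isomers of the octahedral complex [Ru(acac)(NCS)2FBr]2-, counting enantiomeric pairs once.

4

Each acac is bidentate and must span two cis positions.
There are 4 geometric isomers: NCS cis (3 arrangements, 2 chiral); NCS trans.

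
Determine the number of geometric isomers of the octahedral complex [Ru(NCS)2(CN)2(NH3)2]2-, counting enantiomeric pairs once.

5

The six octahedral sites form three mutually perpendicular trans pairs.
Systematic placement gives 5 geometric isomers: NCS trans, CN trans, NH3 trans; NCS cis, CN trans, NH3 cis; NCS cis, CN cis, NH3 trans; NCS cis, CN cis, NH3 cis (chiral); NCS trans, CN cis, NH3 cis.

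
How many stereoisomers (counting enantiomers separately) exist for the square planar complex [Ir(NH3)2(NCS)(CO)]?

In a square planar complex each vertex has one trans partner and two cis neighbours.
The distinct arrangements are (2 in all): NH3 cis; NH3 trans.
Each arrangement has an internal mirror plane or centre of symmetry, so none is chiral.

2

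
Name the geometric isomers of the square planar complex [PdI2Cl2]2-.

In a square planar complex each vertex has one trans partner and two cis neighbours.
There are 2 geometric isomers: I cis; I trans.

cis and trans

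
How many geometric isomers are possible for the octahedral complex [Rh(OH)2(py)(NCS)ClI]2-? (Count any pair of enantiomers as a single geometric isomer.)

9

Systematic enumeration (placing each ligand type in turn and discarding arrangements equivalent by rotation or reflection) gives 9 geometric isomers.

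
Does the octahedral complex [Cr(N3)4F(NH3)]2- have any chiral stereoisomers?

no

Working through the distinct placements yields 2 geometric isomers: F and NH3 mutually cis; F and NH3 mutually trans.
Each arrangement has an internal mirror plane or centre of symmetry, so none is chiral.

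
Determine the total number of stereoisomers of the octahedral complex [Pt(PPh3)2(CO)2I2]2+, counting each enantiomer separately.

An octahedron has six vertices in three trans pairs; every non-trans pair is cis.
Systematic placement gives 5 geometric isomers: PPh3 trans, CO trans, I trans; PPh3 cis, CO trans, I cis; PPh3 trans, CO cis, I cis; PPh3 cis, CO cis, I cis (chiral); PPh3 cis, CO cis, I trans.
One of these lacks any improper symmetry element and so occurs as an enantiomeric pair, giving 5 + 1 = 6 stereoisomers in total.

6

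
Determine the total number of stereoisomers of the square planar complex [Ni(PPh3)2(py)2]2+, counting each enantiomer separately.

2

Working through the distinct placements yields 2 geometric isomers: PPh3 cis; PPh3 trans.
Each arrangement has an internal mirror plane or centre of symmetry, so none is chiral.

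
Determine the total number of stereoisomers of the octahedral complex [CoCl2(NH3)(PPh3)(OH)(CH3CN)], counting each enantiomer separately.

15

In an octahedral complex each vertex has one trans partner and four cis neighbours.
Placing the ligands in turn and identifying arrangements related by rotation or reflection leaves 9 distinct geometric isomers.
Of these, 6 lack any improper symmetry element and so occur as enantiomeric pairs, giving 9 + 6 = 15 stereoisomers in total.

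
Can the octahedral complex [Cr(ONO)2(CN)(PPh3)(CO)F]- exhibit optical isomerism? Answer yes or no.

yes

An octahedron has six vertices in three trans pairs; every non-trans pair is cis.
Systematic enumeration (placing each ligand type in turn and discarding arrangements equivalent by rotation or reflection) gives 9 geometric isomers.
Of these, 6 lack any improper symmetry element and so occur as enantiomeric pairs, giving 9 + 6 = 15 stereoisomers in total.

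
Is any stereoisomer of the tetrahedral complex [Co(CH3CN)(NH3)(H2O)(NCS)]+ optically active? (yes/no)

All four vertices of a tetrahedron are equivalent and mutually adjacent, so cis/trans isomerism cannot arise.
Only one geometric arrangement is possible; it has no improper symmetry element, so it exists as a pair of enantiomers (2 stereoisomers).

yes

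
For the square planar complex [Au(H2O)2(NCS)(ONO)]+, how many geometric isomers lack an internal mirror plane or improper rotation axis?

Systematic placement gives 2 geometric isomers: H2O cis; H2O trans.
Each arrangement has an internal mirror plane or centre of symmetry, so none is chiral.

0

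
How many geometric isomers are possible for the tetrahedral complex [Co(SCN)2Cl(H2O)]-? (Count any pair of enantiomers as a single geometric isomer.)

1

Only one geometric arrangement is possible.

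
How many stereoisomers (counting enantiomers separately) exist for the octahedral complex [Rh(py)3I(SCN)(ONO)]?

In an octahedral complex each vertex has one trans partner and four cis neighbours.
Working through the distinct placements yields 4 geometric isomers: py mer (3 arrangements); py fac (chiral).
One of these lacks any improper symmetry element and so occurs as an enantiomeric pair, giving 4 + 1 = 5 stereoisomers in total.

5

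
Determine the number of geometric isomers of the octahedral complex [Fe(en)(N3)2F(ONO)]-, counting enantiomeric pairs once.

In an octahedral complex each vertex has one trans partner and four cis neighbours.
Each en is bidentate and must span two cis positions.
Systematic placement gives 4 geometric isomers: N3 cis (3 arrangements, 2 chiral); N3 trans.

4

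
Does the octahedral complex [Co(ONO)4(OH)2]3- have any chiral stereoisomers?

no

In an octahedral complex each vertex has one trans partner and four cis neighbours.
There are 2 geometric isomers: OH trans; OH cis.
Each arrangement has an internal mirror plane or centre of symmetry, so none is chiral.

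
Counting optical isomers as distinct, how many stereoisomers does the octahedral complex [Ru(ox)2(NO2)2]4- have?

In an octahedral complex each vertex has one trans partner and four cis neighbours.
Each ox is bidentate and must span two cis positions.
Systematic placement gives 2 geometric isomers: NO2 trans; NO2 cis (chiral).
One of these lacks any improper symmetry element and so occurs as an enantiomeric pair, giving 2 + 1 = 3 stereoisomers in total.

3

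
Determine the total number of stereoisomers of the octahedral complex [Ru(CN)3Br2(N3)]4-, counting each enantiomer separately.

3

In an octahedral complex each vertex has one trans partner and four cis neighbours.
Systematic placement gives 3 geometric isomers: CN mer, Br trans; CN fac, Br cis; CN mer, Br cis.
Each arrangement has an internal mirror plane or centre of symmetry, so none is chiral.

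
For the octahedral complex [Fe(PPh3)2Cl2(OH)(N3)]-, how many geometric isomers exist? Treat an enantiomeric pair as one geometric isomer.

6

There are 6 geometric isomers: PPh3 trans, Cl trans; PPh3 cis, Cl trans; PPh3 trans, Cl cis; PPh3 cis, Cl cis (3 arrangements, 2 chiral).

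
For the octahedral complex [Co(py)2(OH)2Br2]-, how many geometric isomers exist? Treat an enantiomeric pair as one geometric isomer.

5

In an octahedral complex each vertex has one trans partner and four cis neighbours.
The distinct arrangements are (5 in all): py trans, OH trans, Br trans; py cis, OH cis, Br trans; py trans, OH cis, Br cis; py cis, OH cis, Br cis (chiral); py cis, OH trans, Br cis.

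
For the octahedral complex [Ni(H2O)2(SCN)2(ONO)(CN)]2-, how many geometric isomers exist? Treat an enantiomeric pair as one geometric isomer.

In an octahedral complex each vertex has one trans partner and four cis neighbours.
The distinct arrangements are (6 in all): H2O cis, SCN trans; H2O cis, SCN cis (3 arrangements, 2 chiral); H2O trans, SCN trans; H2O trans, SCN cis.

6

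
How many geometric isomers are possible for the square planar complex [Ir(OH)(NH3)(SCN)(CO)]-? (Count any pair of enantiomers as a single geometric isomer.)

In a square planar complex each vertex has one trans partner and two cis neighbours.
The distinct arrangements are (3 in all): (CO/OH trans, NH3/SCN trans); (CO/SCN trans, NH3/OH trans); (CO/NH3 trans, OH/SCN trans).

3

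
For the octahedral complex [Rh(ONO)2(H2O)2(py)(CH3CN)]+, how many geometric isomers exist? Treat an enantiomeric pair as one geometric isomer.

6

Working through the distinct placements yields 6 geometric isomers: ONO cis, H2O cis (3 arrangements, 2 chiral); ONO trans, H2O cis; ONO cis, H2O trans; ONO trans, H2O trans.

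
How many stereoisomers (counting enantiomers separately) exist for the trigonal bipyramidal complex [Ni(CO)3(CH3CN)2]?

3

The distinct arrangements are (3 in all): CH3CN both axial; CH3CN one axial, one equatorial; CH3CN both equatorial.
Each arrangement has an internal mirror plane or centre of symmetry, so none is chiral.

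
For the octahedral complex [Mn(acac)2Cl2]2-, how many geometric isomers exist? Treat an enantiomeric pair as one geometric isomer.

2

In an octahedral complex each vertex has one trans partner and four cis neighbours.
Each acac is bidentate and must span two cis positions.
The distinct arrangements are (2 in all): Cl trans; Cl cis (chiral).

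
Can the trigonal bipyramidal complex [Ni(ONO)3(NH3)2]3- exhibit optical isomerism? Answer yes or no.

no

A trigonal bipyramid has two axial and three equatorial sites, which are chemically inequivalent.
Working through the distinct placements yields 3 geometric isomers: NH3 both axial; NH3 one axial, one equatorial; NH3 both equatorial.
Each arrangement has an internal mirror plane or centre of symmetry, so none is chiral.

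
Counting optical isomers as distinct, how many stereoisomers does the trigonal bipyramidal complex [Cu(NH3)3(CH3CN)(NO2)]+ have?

4

A trigonal bipyramid has two axial and three equatorial sites, which are chemically inequivalent.
Systematic placement gives 4 geometric isomers: CH3CN axial, NO2 equatorial; CH3CN axial, NO2 axial; CH3CN equatorial, NO2 equatorial; CH3CN equatorial, NO2 axial.
Each arrangement has an internal mirror plane or centre of symmetry, so none is chiral.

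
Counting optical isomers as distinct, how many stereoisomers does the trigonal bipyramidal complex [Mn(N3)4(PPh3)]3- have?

2

In a trigonal bipyramid the two axial positions differ from the three equatorial ones.
Working through the distinct placements yields 2 geometric isomers: PPh3 equatorial; PPh3 axial.
Each arrangement has an internal mirror plane or centre of symmetry, so none is chiral.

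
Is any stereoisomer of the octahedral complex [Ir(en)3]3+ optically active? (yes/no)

yes

The six octahedral sites form three mutually perpendicular trans pairs.
Each en is bidentate and must span two cis positions.
Only one geometric arrangement is possible; it has no improper symmetry element, so it exists as a pair of enantiomers (2 stereoisomers).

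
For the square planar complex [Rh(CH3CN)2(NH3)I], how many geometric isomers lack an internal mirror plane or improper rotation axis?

A square has two trans pairs of vertices; adjacent vertices are cis.
Working through the distinct placements yields 2 geometric isomers: CH3CN cis; CH3CN trans.
Each arrangement has an internal mirror plane or centre of symmetry, so none is chiral.

0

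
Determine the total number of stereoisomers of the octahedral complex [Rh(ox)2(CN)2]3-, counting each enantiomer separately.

3

Each ox is bidentate and must span two cis positions.
There are 2 geometric isomers: CN trans; CN cis (chiral).
One of these lacks any improper symmetry element and so occurs as an enantiomeric pair, giving 2 + 1 = 3 stereoisomers in total.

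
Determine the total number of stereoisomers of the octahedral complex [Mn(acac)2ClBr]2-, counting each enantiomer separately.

3

In an octahedral complex each vertex has one trans partner and four cis neighbours.
Each acac is bidentate and must span two cis positions.
There are 2 geometric isomers: Cl and Br mutually trans; Cl and Br mutually cis (chiral).
One of these lacks any improper symmetry element and so occurs as an enantiomeric pair, giving 2 + 1 = 3 stereoisomers in total.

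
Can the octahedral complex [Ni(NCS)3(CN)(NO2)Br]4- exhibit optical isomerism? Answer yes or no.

An octahedron has six vertices in three trans pairs; every non-trans pair is cis.
Working through the distinct placements yields 4 geometric isomers: NCS mer (3 arrangements); NCS fac (chiral).
One of these lacks any improper symmetry element and so occurs as an enantiomeric pair, giving 4 + 1 = 5 stereoisomers in total.

yes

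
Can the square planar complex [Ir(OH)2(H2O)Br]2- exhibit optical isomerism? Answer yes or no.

In a square planar complex each vertex has one trans partner and two cis neighbours.
Working through the distinct placements yields 2 geometric isomers: OH cis; OH trans.
Each arrangement has an internal mirror plane or centre of symmetry, so none is chiral.

no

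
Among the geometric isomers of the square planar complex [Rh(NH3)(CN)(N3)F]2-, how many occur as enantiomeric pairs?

Systematic placement gives 3 geometric isomers: (CN/N3 trans, F/NH3 trans); (CN/NH3 trans, F/N3 trans); (CN/F trans, N3/NH3 trans).
Each arrangement has an internal mirror plane or centre of symmetry, so none is chiral.

0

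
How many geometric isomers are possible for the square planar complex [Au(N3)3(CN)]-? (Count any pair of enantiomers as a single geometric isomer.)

1

A square has two trans pairs of vertices; adjacent vertices are cis.
Only one geometric arrangement is possible.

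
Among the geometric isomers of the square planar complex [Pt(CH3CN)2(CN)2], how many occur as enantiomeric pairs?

0

In a square planar complex each vertex has one trans partner and two cis neighbours.
The distinct arrangements are (2 in all): CH3CN cis; CH3CN trans.
Each arrangement has an internal mirror plane or centre of symmetry, so none is chiral.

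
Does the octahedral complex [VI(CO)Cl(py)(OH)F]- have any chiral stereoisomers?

yes

The six octahedral sites form three mutually perpendicular trans pairs.
Placing the ligands in turn and identifying arrangements related by rotation or reflection leaves 15 distinct geometric isomers.
Of these, 15 lack any improper symmetry element and so occur as enantiomeric pairs, giving 15 + 15 = 30 stereoisomers in total.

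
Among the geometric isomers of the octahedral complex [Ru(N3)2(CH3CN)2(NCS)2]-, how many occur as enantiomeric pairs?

The six octahedral sites form three mutually perpendicular trans pairs.
Working through the distinct placements yields 5 geometric isomers: N3 trans, CH3CN trans, NCS trans; N3 cis, CH3CN trans, NCS cis; N3 cis, CH3CN cis, NCS trans; N3 cis, CH3CN cis, NCS cis (chiral); N3 trans, CH3CN cis, NCS cis.
One of these lacks any improper symmetry element and so occurs as an enantiomeric pair, giving 5 + 1 = 6 stereoisomers in total.

1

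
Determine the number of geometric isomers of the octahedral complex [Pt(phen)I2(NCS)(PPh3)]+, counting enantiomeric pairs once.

The six octahedral sites form three mutually perpendicular trans pairs.
Each phen is bidentate and must span two cis positions.
Working through the distinct placements yields 4 geometric isomers: I trans; I cis (3 arrangements, 2 chiral).

4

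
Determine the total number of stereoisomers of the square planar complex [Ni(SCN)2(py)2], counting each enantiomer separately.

2

A square has two trans pairs of vertices; adjacent vertices are cis.
Working through the distinct placements yields 2 geometric isomers: SCN cis; SCN trans.
Each arrangement has an internal mirror plane or centre of symmetry, so none is chiral.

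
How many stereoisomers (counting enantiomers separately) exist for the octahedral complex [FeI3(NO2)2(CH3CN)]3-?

An octahedron has six vertices in three trans pairs; every non-trans pair is cis.
The distinct arrangements are (3 in all): I mer, NO2 trans; I fac, NO2 cis; I mer, NO2 cis.
Each arrangement has an internal mirror plane or centre of symmetry, so none is chiral.

3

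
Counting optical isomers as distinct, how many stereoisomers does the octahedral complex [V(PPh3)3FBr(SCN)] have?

5

An octahedron has six vertices in three trans pairs; every non-trans pair is cis.
Working through the distinct placements yields 4 geometric isomers: PPh3 mer (3 arrangements); PPh3 fac (chiral).
One of these lacks any improper symmetry element and so occurs as an enantiomeric pair, giving 4 + 1 = 5 stereoisomers in total.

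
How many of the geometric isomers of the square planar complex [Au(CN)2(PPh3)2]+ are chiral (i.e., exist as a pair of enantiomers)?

In a square planar complex each vertex has one trans partner and two cis neighbours.
Working through the distinct placements yields 2 geometric isomers: CN cis; CN trans.
Each arrangement has an internal mirror plane or centre of symmetry, so none is chiral.

0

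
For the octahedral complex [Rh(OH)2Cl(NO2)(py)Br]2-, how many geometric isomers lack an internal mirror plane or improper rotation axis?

6

The six octahedral sites form three mutually perpendicular trans pairs.
Exhaustive case analysis gives 9 geometric isomers.
Of these, 6 lack any improper symmetry element and so occur as enantiomeric pairs, giving 9 + 6 = 15 stereoisomers in total.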